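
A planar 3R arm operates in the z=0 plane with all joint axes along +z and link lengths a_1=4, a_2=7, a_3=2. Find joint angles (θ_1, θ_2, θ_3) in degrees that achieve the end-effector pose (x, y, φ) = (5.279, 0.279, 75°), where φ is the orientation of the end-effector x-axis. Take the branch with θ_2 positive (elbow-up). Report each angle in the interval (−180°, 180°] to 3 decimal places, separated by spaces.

wrist centre = target − a_3·(cos φ, sin φ) = (4.7614, -1.6529)
cos θ_2 = (25.4025−4²−7²)/(2·4·7) = -0.7071; θ_2 = 134.9993° (elbow-up)
β = atan2(-1.6529,4.7614) = -19.1439°; ψ = atan2(4.9498,-0.9497) = 100.8610°
θ_1 = β − ψ = -120.0049°
θ_3 = φ − θ_1 − θ_2 = 60.0055° (wrapped to (-180°,180°])

-120.005 134.999 60.006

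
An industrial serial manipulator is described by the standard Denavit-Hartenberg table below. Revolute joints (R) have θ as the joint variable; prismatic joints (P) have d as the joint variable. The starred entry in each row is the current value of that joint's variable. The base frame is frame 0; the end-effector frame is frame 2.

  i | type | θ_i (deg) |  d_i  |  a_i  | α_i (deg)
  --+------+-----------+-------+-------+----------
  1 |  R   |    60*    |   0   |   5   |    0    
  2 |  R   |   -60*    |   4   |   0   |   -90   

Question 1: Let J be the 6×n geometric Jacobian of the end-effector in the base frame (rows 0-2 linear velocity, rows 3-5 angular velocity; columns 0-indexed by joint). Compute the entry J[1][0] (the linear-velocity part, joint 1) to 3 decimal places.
2.500

axis z_0 = ẑ; lever o_n−o_0 = (2.5000,4.3301,4.0000)
cross product → J_v[:, 0] = (-4.3301,2.5000,0.0000)
J_ω[:, 0] = z_0
entry J[1][0] = 2.5000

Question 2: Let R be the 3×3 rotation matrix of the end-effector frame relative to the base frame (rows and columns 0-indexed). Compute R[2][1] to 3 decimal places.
-1.000

End-effector y-axis (col 1 of R) = (0.0000,0.0000,-1.0000)
R[2][1] = -1.0000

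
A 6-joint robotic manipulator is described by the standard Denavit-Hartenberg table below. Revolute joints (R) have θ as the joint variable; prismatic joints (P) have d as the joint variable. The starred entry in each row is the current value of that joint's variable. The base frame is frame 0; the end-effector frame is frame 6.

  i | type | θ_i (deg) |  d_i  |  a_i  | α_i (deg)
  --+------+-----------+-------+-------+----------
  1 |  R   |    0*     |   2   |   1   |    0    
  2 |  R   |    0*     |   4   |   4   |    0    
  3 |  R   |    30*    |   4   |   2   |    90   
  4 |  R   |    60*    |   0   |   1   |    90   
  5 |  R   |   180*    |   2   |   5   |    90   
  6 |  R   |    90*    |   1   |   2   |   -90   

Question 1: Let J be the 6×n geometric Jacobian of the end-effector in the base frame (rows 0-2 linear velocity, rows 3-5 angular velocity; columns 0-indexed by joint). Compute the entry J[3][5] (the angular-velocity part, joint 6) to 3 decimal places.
axis z_5 = (0.5000,-0.8660,0.0000); lever o_n−o_5 = (2.0000,-0.0000,-1.0000)
cross product → J_v[:, 5] = (0.8660,0.5000,1.7321)
J_ω[:, 5] = z_5
entry J[3][5] = 0.5000

0.500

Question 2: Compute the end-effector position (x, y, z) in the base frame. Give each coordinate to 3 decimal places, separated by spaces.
8.500 0.866 4.536

after link 1: o_1 = (1.0000, 0.0000, 2.0000)
after link 2: o_2 = (5.0000, 0.0000, 6.0000)
after link 3: o_3 = (6.7321, 1.0000, 10.0000)
after link 4: o_4 = (7.1651, 1.2500, 10.8660)
after link 5: o_5 = (6.5000, 0.8660, 5.5359)
after link 6: o_6 = (8.5000, 0.8660, 4.5359)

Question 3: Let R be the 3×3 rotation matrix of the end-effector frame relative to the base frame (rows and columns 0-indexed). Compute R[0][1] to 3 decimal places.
-0.500

End-effector y-axis (col 1 of R) = (-0.5000,0.8660,-0.0000)
R[0][1] = -0.5000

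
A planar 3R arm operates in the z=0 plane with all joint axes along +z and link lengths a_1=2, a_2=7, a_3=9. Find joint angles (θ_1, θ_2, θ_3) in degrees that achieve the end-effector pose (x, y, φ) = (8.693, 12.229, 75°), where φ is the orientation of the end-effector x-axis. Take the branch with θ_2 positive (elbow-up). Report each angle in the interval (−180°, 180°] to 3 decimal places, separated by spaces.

wrist centre = target − a_3·(cos φ, sin φ) = (6.3636, 3.5357)
cos θ_2 = (52.9967−2²−7²)/(2·2·7) = -0.0001; θ_2 = 90.0067° (elbow-up)
β = atan2(3.5357,6.3636) = 29.0568°; ψ = atan2(7.0000,1.9992) = 74.0608°
θ_1 = β − ψ = -45.0040°
θ_3 = φ − θ_1 − θ_2 = 29.9973° (wrapped to (-180°,180°])

-45.004 90.007 29.997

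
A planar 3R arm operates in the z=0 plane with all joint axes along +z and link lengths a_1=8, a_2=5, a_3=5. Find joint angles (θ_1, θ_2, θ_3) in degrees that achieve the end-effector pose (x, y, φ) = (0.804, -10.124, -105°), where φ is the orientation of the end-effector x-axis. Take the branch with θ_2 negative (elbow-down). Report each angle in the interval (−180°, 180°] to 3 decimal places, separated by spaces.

-30.005 -134.999 60.004

wrist centre = target − a_3·(cos φ, sin φ) = (2.0981, -5.2944)
cos θ_2 = (32.4324−8²−5²)/(2·8·5) = -0.7071; θ_2 = -134.9991° (elbow-down)
β = atan2(-5.2944,2.0981) = -68.3822°; ψ = atan2(-3.5356,4.4645) = -38.3768°
θ_1 = β − ψ = -30.0054°
θ_3 = φ − θ_1 − θ_2 = 60.0045° (wrapped to (-180°,180°])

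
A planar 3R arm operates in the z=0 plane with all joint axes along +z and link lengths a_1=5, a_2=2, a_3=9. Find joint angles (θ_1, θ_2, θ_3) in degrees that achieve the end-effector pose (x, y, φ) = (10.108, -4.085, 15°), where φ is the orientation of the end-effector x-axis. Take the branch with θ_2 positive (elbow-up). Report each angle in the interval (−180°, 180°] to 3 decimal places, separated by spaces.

wrist centre = target − a_3·(cos φ, sin φ) = (1.4147, -6.4144)
cos θ_2 = (43.1454−5²−2²)/(2·5·2) = 0.7073; θ_2 = 44.9866° (elbow-up)
β = atan2(-6.4144,1.4147) = -77.5627°; ψ = atan2(1.4139,6.4145) = 12.4303°
θ_1 = β − ψ = -89.9930°
θ_3 = φ − θ_1 − θ_2 = 60.0064° (wrapped to (-180°,180°])

-89.993 44.987 60.006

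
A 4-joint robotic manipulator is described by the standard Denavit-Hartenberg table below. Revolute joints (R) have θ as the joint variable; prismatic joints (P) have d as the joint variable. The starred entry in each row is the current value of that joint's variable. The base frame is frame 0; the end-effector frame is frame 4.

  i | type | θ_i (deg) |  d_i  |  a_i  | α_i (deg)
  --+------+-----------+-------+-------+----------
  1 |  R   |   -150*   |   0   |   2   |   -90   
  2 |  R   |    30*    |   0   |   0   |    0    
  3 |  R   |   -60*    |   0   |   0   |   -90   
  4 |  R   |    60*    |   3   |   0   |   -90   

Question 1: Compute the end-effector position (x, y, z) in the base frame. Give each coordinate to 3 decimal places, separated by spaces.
-3.031 -1.750 -2.598

after link 1: o_1 = (-1.7321, -1.0000, 0.0000)
after link 2: o_2 = (-1.7321, -1.0000, 0.0000)
after link 3: o_3 = (-1.7321, -1.0000, 0.0000)
after link 4: o_4 = (-3.0311, -1.7500, -2.5981)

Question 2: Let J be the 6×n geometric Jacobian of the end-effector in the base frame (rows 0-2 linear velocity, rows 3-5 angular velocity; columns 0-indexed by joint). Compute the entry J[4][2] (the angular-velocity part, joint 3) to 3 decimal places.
axis z_2 = (0.5000,-0.8660,0.0000); lever o_n−o_2 = (-1.2990,-0.7500,-2.5981)
cross product → J_v[:, 2] = (2.2500,1.2990,-1.5000)
J_ω[:, 2] = z_2
entry J[4][2] = -0.8660

-0.866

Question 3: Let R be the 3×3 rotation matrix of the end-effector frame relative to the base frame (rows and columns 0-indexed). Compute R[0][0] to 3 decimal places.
-0.808

End-effector x-axis (col 0 of R) = (-0.8080,0.5335,0.2500)
R[0][0] = -0.8080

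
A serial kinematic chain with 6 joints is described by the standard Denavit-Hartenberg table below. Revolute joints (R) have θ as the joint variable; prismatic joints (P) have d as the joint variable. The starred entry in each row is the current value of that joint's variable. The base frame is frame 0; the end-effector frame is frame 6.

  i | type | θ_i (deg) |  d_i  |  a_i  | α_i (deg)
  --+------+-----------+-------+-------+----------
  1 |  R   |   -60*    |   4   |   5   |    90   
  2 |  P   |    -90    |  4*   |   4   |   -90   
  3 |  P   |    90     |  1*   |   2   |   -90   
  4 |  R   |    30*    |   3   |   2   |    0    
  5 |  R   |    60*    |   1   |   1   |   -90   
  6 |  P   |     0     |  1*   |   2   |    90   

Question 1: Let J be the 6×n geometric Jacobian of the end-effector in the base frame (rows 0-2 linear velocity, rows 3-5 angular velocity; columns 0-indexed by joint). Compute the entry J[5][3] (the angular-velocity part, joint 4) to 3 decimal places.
1.000

axis z_3 = (0.0000,0.0000,1.0000); lever o_n−o_3 = (-1.3660,3.8301,4.0000)
cross product → J_v[:, 3] = (-3.8301,-1.3660,0.0000)
J_ω[:, 3] = z_3
entry J[5][3] = 1.0000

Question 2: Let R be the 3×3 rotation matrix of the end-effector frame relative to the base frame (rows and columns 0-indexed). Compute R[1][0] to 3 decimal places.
End-effector x-axis (col 0 of R) = (-0.5000,0.8660,-0.0000)
R[1][0] = 0.8660

0.866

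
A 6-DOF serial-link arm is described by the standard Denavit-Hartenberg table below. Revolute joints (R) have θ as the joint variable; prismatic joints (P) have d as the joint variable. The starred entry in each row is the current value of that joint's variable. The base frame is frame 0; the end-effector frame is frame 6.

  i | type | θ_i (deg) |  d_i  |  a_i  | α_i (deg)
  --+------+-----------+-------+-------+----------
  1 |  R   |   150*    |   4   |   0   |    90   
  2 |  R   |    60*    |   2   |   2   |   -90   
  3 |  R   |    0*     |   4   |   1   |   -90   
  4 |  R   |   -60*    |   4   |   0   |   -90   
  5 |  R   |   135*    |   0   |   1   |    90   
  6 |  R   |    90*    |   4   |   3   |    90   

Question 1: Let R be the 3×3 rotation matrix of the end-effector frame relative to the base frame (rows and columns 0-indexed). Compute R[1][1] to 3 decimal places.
End-effector y-axis (col 1 of R) = (0.6597,0.4356,0.6124)
R[1][1] = 0.4356

0.436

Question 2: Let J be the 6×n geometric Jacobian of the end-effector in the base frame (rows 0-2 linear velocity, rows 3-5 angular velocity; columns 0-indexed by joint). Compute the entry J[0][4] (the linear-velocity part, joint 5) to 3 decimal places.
-0.470

axis z_4 = (-0.7500,0.4330,0.5000); lever o_n−o_4 = (0.4363,3.8306,3.3371)
cross product → J_v[:, 4] = (-0.4703,2.7210,-3.0619)
J_ω[:, 4] = z_4
entry J[0][4] = -0.4703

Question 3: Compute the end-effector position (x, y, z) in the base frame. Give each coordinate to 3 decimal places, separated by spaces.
1.137 1.116 11.935

after link 1: o_1 = (0.0000, 0.0000, 4.0000)
after link 2: o_2 = (0.1340, 2.2321, 5.7321)
after link 3: o_3 = (2.7010, 0.7500, 8.5981)
after link 4: o_4 = (0.7010, -2.7141, 8.5981)
after link 5: o_5 = (0.7483, -1.9250, 7.9857)
after link 6: o_6 = (1.1373, 1.1165, 11.9352)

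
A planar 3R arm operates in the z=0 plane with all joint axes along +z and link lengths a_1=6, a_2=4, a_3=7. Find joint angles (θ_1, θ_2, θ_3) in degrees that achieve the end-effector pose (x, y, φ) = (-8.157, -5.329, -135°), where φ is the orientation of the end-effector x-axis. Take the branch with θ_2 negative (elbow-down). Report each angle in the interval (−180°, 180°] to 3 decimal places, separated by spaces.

-134.995 -150.001 149.996

wrist centre = target − a_3·(cos φ, sin φ) = (-3.2073, -0.3793)
cos θ_2 = (10.4303−6²−4²)/(2·6·4) = -0.8660; θ_2 = -150.0011° (elbow-down)
β = atan2(-0.3793,-3.2073) = -173.2562°; ψ = atan2(-1.9999,2.5359) = -38.2614°
θ_1 = β − ψ = -134.9947°
θ_3 = φ − θ_1 − θ_2 = 149.9959° (wrapped to (-180°,180°])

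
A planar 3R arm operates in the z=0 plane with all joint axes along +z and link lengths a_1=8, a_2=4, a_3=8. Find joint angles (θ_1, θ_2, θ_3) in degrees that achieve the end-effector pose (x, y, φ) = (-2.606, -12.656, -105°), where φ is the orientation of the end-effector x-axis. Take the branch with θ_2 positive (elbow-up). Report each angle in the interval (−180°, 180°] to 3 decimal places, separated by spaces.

wrist centre = target − a_3·(cos φ, sin φ) = (-0.5354, -4.9286)
cos θ_2 = (24.5777−8²−4²)/(2·8·4) = -0.8660; θ_2 = 149.9940° (elbow-up)
β = atan2(-4.9286,-0.5354) = -96.2004°; ψ = atan2(2.0004,4.5361) = 23.7968°
θ_1 = β − ψ = -119.9972°
θ_3 = φ − θ_1 − θ_2 = -134.9968° (wrapped to (-180°,180°])

-119.997 149.994 -134.997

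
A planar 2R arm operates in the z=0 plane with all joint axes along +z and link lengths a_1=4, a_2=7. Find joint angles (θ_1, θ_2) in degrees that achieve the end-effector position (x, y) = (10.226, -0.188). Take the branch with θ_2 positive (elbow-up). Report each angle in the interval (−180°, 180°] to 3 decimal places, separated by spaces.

cos θ_2 = (104.6064−4²−7²)/(2·4·7) = 0.7073; θ_2 = 44.9878° (elbow-up)
β = atan2(-0.1880,10.2260) = -1.0532°; ψ = atan2(4.9487,8.9508) = 28.9372°
θ_1 = β − ψ = -29.9904°

-29.990 44.988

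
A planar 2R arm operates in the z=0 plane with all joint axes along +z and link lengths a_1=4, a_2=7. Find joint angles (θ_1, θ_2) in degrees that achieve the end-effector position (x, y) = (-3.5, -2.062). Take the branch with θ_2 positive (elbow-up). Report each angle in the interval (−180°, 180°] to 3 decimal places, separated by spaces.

cos θ_2 = (16.5018−4²−7²)/(2·4·7) = -0.8660; θ_2 = 150.0015° (elbow-up)
β = atan2(-2.0620,-3.5000) = -149.4958°; ψ = atan2(3.4998,-2.0623) = 120.5086°
θ_1 = β − ψ = -270.0044°

89.996 150.002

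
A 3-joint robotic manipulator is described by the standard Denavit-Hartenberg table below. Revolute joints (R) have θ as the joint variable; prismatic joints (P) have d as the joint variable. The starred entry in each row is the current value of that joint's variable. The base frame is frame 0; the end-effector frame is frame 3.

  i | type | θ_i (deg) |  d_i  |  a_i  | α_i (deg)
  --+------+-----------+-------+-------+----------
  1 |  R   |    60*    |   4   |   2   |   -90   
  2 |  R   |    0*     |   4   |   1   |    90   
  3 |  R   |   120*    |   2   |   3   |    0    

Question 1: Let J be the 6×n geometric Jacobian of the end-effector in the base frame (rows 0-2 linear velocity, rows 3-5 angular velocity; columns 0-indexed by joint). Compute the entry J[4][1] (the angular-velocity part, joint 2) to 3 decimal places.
0.500

axis z_1 = (-0.8660,0.5000,0.0000); lever o_n−o_1 = (-5.9641,2.8660,2.0000)
cross product → J_v[:, 1] = (1.0000,1.7321,0.5000)
J_ω[:, 1] = z_1
entry J[4][1] = 0.5000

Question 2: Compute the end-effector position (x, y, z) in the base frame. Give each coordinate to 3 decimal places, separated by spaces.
-4.964 4.598 6.000

after link 1: o_1 = (1.0000, 1.7321, 4.0000)
after link 2: o_2 = (-1.9641, 4.5981, 4.0000)
after link 3: o_3 = (-4.9641, 4.5981, 6.0000)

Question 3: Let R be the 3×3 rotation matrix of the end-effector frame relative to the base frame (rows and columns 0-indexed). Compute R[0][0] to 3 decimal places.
End-effector x-axis (col 0 of R) = (-1.0000,0.0000,0.0000)
R[0][0] = -1.0000

-1.000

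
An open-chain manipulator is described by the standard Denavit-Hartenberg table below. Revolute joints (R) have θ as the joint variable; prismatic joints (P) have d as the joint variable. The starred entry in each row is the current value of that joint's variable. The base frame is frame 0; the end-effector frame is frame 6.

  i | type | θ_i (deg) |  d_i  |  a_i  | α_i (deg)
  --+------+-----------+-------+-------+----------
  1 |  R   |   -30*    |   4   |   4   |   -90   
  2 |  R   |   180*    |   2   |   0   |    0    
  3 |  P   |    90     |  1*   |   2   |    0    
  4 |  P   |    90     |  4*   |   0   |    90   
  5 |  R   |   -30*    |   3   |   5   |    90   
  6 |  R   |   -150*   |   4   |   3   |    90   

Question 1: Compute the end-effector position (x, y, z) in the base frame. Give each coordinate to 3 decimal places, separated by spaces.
after link 1: o_1 = (3.4641, -2.0000, 4.0000)
after link 2: o_2 = (4.4641, -0.2679, 4.0000)
after link 3: o_3 = (4.9641, 0.5981, 6.0000)
after link 4: o_4 = (6.9641, 4.0622, 6.0000)
after link 5: o_5 = (9.4641, -0.2679, 9.0000)
after link 6: o_6 = (4.7010, -0.0179, 7.5000)

4.701 -0.018 7.500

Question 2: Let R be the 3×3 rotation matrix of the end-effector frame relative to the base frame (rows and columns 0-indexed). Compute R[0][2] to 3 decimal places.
End-effector z-axis (col 2 of R) = (-0.2500,0.4330,0.8660)
R[0][2] = -0.2500

-0.250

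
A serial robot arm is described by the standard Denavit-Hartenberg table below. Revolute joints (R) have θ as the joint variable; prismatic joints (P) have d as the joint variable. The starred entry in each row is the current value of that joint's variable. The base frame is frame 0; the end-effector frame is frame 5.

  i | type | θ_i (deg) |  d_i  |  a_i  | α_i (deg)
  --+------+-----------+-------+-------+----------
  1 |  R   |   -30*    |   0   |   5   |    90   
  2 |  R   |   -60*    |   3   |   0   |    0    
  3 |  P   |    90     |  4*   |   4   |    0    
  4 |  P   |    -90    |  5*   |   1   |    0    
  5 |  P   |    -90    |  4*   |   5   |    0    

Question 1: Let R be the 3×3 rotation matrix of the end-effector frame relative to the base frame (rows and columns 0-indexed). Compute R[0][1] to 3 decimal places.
0.433

End-effector y-axis (col 1 of R) = (0.4330,-0.2500,-0.8660)
R[0][1] = 0.4330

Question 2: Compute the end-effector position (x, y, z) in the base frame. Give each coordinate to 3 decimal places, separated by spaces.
after link 1: o_1 = (4.3301, -2.5000, 0.0000)
after link 2: o_2 = (2.8301, -5.0981, 0.0000)
after link 3: o_3 = (3.8301, -10.2942, 2.0000)
after link 4: o_4 = (1.7631, -14.8744, 1.1340)
after link 5: o_5 = (-3.9869, -16.1734, -1.3660)

-3.987 -16.173 -1.366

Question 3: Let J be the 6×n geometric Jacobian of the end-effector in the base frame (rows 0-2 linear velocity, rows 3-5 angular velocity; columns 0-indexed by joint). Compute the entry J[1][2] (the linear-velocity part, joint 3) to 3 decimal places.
-0.866

prismatic axis z_2 = (-0.5000,-0.8660,0.0000)
J_v[:, 2] = z_2; J_ω[:, 2] = (0,0,0)
entry J[1][2] = -0.8660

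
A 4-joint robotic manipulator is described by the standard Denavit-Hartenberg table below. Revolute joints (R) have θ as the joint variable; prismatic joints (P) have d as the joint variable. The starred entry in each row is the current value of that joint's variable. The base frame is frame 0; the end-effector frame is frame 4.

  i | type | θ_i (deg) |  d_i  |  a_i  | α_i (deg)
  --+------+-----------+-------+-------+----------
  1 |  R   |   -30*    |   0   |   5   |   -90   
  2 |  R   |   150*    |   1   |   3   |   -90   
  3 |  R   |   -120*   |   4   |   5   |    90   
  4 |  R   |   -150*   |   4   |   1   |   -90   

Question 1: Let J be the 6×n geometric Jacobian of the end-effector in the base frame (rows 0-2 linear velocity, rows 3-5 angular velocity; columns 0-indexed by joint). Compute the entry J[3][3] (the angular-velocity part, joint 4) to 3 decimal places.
0.400

axis z_3 = (0.3995,-0.8080,0.4330); lever o_n−o_3 = (1.1148,-3.8191,1.0825)
cross product → J_v[:, 3] = (0.7790,0.0502,-0.6250)
J_ω[:, 3] = z_3
entry J[3][3] = 0.3995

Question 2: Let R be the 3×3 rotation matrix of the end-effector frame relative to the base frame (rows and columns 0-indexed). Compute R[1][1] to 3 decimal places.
0.808

End-effector y-axis (col 1 of R) = (-0.3995,0.8080,-0.4330)
R[1][1] = 0.8080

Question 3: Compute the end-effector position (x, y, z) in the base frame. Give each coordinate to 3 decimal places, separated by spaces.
6.003 -0.487 4.297

after link 1: o_1 = (4.3301, -2.5000, 0.0000)
after link 2: o_2 = (2.5801, -0.3349, -1.5000)
after link 3: o_3 = (4.8881, 3.3325, 3.2141)
after link 4: o_4 = (6.0030, -0.4865, 4.2966)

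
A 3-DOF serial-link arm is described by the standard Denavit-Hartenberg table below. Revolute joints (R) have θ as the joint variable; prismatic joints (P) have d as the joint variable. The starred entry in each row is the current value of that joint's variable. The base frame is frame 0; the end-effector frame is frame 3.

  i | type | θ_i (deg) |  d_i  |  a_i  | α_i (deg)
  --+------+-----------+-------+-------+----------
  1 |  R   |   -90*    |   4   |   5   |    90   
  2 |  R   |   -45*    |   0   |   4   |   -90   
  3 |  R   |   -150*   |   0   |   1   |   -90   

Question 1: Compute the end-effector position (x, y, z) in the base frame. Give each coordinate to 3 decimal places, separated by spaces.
-0.500 -7.216 1.784

after link 1: o_1 = (0.0000, -5.0000, 4.0000)
after link 2: o_2 = (0.0000, -7.8284, 1.1716)
after link 3: o_3 = (-0.5000, -7.2161, 1.7839)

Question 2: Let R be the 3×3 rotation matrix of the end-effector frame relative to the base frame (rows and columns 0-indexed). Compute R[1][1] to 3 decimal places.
0.707

End-effector y-axis (col 1 of R) = (-0.0000,0.7071,-0.7071)
R[1][1] = 0.7071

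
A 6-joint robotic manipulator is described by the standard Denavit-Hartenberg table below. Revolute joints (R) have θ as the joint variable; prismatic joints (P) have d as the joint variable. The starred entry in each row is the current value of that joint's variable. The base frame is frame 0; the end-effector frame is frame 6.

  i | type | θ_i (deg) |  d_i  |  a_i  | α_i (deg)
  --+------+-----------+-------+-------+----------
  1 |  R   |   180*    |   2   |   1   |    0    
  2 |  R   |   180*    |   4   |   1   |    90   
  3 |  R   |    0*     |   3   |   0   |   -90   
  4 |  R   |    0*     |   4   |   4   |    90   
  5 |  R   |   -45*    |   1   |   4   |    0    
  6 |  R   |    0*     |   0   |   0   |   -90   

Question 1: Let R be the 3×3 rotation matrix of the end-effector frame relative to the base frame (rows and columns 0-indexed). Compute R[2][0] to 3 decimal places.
-0.707

End-effector x-axis (col 0 of R) = (0.7071,-0.0000,-0.7071)
R[2][0] = -0.7071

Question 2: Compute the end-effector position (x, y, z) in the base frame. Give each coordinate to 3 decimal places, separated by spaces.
6.828 -4.000 7.172

after link 1: o_1 = (-1.0000, 0.0000, 2.0000)
after link 2: o_2 = (-0.0000, -0.0000, 6.0000)
after link 3: o_3 = (-0.0000, -3.0000, 6.0000)
after link 4: o_4 = (4.0000, -3.0000, 10.0000)
after link 5: o_5 = (6.8284, -4.0000, 7.1716)
after link 6: o_6 = (6.8284, -4.0000, 7.1716)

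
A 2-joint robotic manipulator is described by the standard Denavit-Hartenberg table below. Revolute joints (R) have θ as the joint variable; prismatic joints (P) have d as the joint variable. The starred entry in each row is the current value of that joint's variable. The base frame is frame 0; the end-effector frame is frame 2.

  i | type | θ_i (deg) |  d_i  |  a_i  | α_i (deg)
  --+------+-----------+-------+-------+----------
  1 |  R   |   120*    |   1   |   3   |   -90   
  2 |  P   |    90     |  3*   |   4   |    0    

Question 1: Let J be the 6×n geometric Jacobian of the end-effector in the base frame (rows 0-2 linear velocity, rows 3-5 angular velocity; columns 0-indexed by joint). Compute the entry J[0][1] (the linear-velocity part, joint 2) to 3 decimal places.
-0.866

prismatic axis z_1 = (-0.8660,-0.5000,0.0000)
J_v[:, 1] = z_1; J_ω[:, 1] = (0,0,0)
entry J[0][1] = -0.8660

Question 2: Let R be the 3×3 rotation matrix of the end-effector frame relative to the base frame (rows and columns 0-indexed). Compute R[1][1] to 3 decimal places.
-0.866

End-effector y-axis (col 1 of R) = (0.5000,-0.8660,-0.0000)
R[1][1] = -0.8660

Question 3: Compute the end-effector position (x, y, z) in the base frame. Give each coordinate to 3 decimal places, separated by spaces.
-4.098 1.098 -3.000

after link 1: o_1 = (-1.5000, 2.5981, 1.0000)
after link 2: o_2 = (-4.0981, 1.0981, -3.0000)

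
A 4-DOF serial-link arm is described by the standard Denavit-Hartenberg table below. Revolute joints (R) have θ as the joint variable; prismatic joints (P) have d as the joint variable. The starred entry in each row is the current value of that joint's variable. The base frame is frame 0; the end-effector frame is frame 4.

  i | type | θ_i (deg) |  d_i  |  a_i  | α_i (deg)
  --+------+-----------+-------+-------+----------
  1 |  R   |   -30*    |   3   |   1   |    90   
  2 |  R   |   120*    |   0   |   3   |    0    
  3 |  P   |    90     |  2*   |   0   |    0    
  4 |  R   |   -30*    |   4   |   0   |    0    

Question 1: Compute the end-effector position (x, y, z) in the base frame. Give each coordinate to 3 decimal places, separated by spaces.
after link 1: o_1 = (0.8660, -0.5000, 3.0000)
after link 2: o_2 = (-0.4330, 0.2500, 5.5981)
after link 3: o_3 = (-1.4330, -1.4821, 5.5981)
after link 4: o_4 = (-3.4330, -4.9462, 5.5981)

-3.433 -4.946 5.598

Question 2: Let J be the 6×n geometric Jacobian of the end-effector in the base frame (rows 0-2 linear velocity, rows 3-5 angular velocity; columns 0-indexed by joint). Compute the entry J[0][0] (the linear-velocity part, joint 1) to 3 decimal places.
axis z_0 = ẑ; lever o_n−o_0 = (-3.4330,-4.9462,5.5981)
cross product → J_v[:, 0] = (4.9462,-3.4330,0.0000)
J_ω[:, 0] = z_0
entry J[0][0] = 4.9462

4.946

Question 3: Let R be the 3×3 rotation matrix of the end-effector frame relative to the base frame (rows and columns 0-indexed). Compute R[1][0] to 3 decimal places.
End-effector x-axis (col 0 of R) = (-0.8660,0.5000,0.0000)
R[1][0] = 0.5000

0.500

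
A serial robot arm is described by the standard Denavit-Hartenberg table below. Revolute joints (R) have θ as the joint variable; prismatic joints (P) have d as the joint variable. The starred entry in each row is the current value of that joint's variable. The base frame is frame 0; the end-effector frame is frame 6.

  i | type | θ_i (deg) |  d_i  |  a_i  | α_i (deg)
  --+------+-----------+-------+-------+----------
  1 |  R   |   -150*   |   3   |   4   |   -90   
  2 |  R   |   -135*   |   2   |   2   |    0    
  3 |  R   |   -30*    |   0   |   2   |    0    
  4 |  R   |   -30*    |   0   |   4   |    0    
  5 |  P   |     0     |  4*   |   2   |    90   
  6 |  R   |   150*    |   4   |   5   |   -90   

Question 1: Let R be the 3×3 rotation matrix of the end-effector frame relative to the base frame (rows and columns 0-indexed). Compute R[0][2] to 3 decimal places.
End-effector z-axis (col 2 of R) = (-0.8513,0.5085,0.1294)
R[0][2] = -0.8513

-0.851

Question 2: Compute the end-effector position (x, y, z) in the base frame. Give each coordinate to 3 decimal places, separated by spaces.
4.184 -7.399 0.636

after link 1: o_1 = (-3.4641, -2.0000, 3.0000)
after link 2: o_2 = (-1.2394, -3.0249, 4.4142)
after link 3: o_3 = (0.4337, -2.0590, 4.9319)
after link 4: o_4 = (3.7797, -0.1272, 3.8966)
after link 5: o_5 = (7.4528, -2.6253, 3.3789)
after link 6: o_6 = (4.1840, -7.3993, 0.6360)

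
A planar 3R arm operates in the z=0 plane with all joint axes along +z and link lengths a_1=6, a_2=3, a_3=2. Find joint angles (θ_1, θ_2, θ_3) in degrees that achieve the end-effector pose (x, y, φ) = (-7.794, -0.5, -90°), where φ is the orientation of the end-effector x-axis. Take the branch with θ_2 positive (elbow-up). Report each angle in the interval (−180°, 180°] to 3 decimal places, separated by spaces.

149.998 60.007 59.996

wrist centre = target − a_3·(cos φ, sin φ) = (-7.7940, 1.5000)
cos θ_2 = (62.9964−6²−3²)/(2·6·3) = 0.4999; θ_2 = 60.0065° (elbow-up)
β = atan2(1.5000,-7.7940) = 169.1063°; ψ = atan2(2.5982,7.4997) = 19.1085°
θ_1 = β − ψ = 149.9978°
θ_3 = φ − θ_1 − θ_2 = 59.9956° (wrapped to (-180°,180°])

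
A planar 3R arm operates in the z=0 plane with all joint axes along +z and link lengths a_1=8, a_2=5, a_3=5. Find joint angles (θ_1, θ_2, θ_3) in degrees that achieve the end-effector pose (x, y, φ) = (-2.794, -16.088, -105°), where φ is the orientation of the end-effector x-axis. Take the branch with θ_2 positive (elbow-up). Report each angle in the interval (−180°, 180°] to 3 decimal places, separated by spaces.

wrist centre = target − a_3·(cos φ, sin φ) = (-1.4999, -11.2584)
cos θ_2 = (129.0006−8²−5²)/(2·8·5) = 0.5000; θ_2 = 59.9995° (elbow-up)
β = atan2(-11.2584,-1.4999) = -97.5886°; ψ = atan2(4.3301,10.5000) = 22.4107°
θ_1 = β − ψ = -119.9993°
θ_3 = φ − θ_1 − θ_2 = -45.0002° (wrapped to (-180°,180°])

-119.999 59.999 -45.000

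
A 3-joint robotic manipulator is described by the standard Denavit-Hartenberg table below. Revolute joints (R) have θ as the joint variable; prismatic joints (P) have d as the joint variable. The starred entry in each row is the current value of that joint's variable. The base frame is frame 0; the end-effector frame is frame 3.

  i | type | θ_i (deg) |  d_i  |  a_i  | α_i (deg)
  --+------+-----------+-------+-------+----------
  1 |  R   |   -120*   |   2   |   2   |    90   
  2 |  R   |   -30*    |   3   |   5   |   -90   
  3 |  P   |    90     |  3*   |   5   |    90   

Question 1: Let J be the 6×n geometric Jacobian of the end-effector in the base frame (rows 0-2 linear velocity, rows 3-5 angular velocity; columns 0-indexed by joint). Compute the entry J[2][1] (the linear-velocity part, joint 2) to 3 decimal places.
5.830

axis z_1 = (-0.8660,0.5000,0.0000); lever o_n−o_1 = (-1.1830,-6.0490,0.0981)
cross product → J_v[:, 1] = (0.0490,0.0849,5.8301)
J_ω[:, 1] = z_1
entry J[2][1] = 5.8301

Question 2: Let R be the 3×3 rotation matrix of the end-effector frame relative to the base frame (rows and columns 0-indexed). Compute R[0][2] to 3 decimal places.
-0.433

End-effector z-axis (col 2 of R) = (-0.4330,-0.7500,-0.5000)
R[0][2] = -0.4330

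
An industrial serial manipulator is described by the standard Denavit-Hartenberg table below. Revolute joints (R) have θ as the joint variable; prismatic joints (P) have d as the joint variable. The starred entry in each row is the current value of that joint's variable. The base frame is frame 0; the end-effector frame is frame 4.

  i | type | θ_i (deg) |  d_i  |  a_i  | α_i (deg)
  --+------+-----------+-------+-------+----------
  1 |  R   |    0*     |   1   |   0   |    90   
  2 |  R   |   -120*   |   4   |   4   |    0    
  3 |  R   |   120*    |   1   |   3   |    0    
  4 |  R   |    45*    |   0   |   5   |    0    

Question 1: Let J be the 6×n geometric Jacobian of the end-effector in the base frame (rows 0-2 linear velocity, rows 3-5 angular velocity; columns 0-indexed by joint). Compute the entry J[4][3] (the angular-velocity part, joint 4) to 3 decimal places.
-1.000

axis z_3 = (0.0000,-1.0000,0.0000); lever o_n−o_3 = (3.5355,0.0000,3.5355)
cross product → J_v[:, 3] = (-3.5355,0.0000,3.5355)
J_ω[:, 3] = z_3
entry J[4][3] = -1.0000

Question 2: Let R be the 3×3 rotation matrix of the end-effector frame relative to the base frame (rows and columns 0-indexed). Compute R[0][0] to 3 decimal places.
0.707

End-effector x-axis (col 0 of R) = (0.7071,0.0000,0.7071)
R[0][0] = 0.7071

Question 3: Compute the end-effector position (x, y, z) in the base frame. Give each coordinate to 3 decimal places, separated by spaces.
4.536 -5.000 1.071

after link 1: o_1 = (0.0000, 0.0000, 1.0000)
after link 2: o_2 = (-2.0000, -4.0000, -2.4641)
after link 3: o_3 = (1.0000, -5.0000, -2.4641)
after link 4: o_4 = (4.5355, -5.0000, 1.0714)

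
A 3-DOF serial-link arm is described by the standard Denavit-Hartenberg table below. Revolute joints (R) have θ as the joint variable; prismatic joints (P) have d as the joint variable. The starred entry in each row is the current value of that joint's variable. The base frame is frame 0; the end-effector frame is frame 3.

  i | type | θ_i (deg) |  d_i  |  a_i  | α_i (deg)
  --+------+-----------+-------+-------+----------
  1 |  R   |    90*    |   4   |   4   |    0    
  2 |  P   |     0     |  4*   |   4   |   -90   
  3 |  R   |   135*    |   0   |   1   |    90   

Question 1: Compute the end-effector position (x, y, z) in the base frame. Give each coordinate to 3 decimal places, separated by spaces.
after link 1: o_1 = (0.0000, 4.0000, 4.0000)
after link 2: o_2 = (0.0000, 8.0000, 8.0000)
after link 3: o_3 = (0.0000, 7.2929, 7.2929)

0.000 7.293 7.293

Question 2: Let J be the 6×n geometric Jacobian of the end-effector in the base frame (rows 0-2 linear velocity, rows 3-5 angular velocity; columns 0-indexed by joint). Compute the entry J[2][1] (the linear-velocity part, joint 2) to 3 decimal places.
1.000

prismatic axis z_1 = (0.0000,0.0000,1.0000)
J_v[:, 1] = z_1; J_ω[:, 1] = (0,0,0)
entry J[2][1] = 1.0000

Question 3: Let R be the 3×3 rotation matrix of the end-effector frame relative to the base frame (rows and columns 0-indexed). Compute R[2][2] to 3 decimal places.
End-effector z-axis (col 2 of R) = (-0.0000,0.7071,-0.7071)
R[2][2] = -0.7071

-0.707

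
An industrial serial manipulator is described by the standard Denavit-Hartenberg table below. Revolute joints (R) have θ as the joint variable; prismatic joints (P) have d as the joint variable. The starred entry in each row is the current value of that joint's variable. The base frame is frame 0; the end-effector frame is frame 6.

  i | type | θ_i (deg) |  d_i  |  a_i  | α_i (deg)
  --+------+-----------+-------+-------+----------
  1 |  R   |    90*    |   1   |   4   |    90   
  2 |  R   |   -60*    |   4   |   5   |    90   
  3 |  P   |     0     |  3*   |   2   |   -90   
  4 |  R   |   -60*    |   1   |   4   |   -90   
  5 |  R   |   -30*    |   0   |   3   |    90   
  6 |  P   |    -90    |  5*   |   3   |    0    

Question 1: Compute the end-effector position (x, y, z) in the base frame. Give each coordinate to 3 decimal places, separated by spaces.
after link 1: o_1 = (0.0000, 4.0000, 1.0000)
after link 2: o_2 = (4.0000, 6.5000, -3.3301)
after link 3: o_3 = (4.0000, 4.9019, -6.5622)
after link 4: o_4 = (5.0000, 2.9019, -10.0263)
after link 5: o_5 = (6.5000, 1.6029, -12.2763)
after link 6: o_6 = (10.8301, 0.2548, -8.6112)

10.830 0.255 -8.611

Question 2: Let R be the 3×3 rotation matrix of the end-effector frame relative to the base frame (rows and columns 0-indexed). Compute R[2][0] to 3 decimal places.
End-effector x-axis (col 0 of R) = (-0.0000,-0.8660,0.5000)
R[2][0] = 0.5000

0.500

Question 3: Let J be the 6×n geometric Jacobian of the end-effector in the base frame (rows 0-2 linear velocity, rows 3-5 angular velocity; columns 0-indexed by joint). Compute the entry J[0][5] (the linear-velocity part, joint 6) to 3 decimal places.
prismatic axis z_5 = (0.8660,0.2500,0.4330)
J_v[:, 5] = z_5; J_ω[:, 5] = (0,0,0)
entry J[0][5] = 0.8660

0.866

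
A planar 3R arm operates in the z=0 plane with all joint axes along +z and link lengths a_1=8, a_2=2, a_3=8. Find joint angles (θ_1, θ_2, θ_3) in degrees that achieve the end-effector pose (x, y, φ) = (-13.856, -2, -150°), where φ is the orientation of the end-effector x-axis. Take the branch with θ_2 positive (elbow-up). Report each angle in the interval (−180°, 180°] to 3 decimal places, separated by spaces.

150.000 120.012 -60.012

wrist centre = target − a_3·(cos φ, sin φ) = (-6.9278, 2.0000)
cos θ_2 = (51.9944−8²−2²)/(2·8·2) = -0.5002; θ_2 = 120.0116° (elbow-up)
β = atan2(2.0000,-6.9278) = 163.8970°; ψ = atan2(1.7318,6.9996) = 13.8970°
θ_1 = β − ψ = 150.0000°
θ_3 = φ − θ_1 − θ_2 = -60.0116° (wrapped to (-180°,180°])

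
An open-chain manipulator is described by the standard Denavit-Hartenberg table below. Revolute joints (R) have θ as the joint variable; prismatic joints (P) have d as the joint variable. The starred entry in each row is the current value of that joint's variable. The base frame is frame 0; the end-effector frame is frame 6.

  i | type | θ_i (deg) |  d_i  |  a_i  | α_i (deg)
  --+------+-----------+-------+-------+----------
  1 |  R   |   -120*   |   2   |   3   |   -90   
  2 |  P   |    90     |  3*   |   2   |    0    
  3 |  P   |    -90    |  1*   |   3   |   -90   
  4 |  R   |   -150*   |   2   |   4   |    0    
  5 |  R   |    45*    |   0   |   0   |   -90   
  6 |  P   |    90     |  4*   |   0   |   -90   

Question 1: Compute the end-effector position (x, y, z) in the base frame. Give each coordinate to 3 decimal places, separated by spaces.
2.893 -9.060 -2.000

after link 1: o_1 = (-1.5000, -2.5981, 2.0000)
after link 2: o_2 = (1.0981, -4.0981, 0.0000)
after link 3: o_3 = (0.4641, -7.1962, 0.0000)
after link 4: o_4 = (3.9282, -5.1962, -2.0000)
after link 5: o_5 = (3.9282, -5.1962, -2.0000)
after link 6: o_6 = (2.8929, -9.0599, -2.0000)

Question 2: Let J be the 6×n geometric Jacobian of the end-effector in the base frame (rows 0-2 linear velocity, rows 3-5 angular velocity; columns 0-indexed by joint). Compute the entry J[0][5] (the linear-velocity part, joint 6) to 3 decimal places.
-0.259

prismatic axis z_5 = (-0.2588,-0.9659,-0.0000)
J_v[:, 5] = z_5; J_ω[:, 5] = (0,0,0)
entry J[0][5] = -0.2588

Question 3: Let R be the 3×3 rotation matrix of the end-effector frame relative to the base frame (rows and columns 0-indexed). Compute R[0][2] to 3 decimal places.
End-effector z-axis (col 2 of R) = (-0.9659,0.2588,-0.0000)
R[0][2] = -0.9659

-0.966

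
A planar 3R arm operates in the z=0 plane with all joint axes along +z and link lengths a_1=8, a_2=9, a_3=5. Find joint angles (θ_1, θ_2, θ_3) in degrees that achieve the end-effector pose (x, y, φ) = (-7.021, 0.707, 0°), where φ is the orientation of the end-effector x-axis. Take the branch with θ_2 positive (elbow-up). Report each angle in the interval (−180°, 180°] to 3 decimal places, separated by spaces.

wrist centre = target − a_3·(cos φ, sin φ) = (-12.0210, 0.7070)
cos θ_2 = (145.0043−8²−9²)/(2·8·9) = 0.0000; θ_2 = 89.9983° (elbow-up)
β = atan2(0.7070,-12.0210) = 176.6341°; ψ = atan2(9.0000,8.0003) = 48.3655°
θ_1 = β − ψ = 128.2686°
θ_3 = φ − θ_1 − θ_2 = 141.7331° (wrapped to (-180°,180°])

128.269 89.998 141.733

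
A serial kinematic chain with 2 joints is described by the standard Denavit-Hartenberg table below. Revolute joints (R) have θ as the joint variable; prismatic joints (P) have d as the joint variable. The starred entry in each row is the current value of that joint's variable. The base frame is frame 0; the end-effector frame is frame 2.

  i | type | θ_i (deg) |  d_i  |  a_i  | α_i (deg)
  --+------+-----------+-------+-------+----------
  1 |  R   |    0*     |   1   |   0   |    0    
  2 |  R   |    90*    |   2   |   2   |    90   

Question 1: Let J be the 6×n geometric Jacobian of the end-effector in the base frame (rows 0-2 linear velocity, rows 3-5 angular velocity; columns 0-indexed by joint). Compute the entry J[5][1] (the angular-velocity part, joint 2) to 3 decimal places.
1.000

axis z_1 = (0.0000,0.0000,1.0000); lever o_n−o_1 = (0.0000,2.0000,2.0000)
cross product → J_v[:, 1] = (-2.0000,0.0000,0.0000)
J_ω[:, 1] = z_1
entry J[5][1] = 1.0000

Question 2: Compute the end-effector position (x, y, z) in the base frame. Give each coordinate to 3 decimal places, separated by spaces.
after link 1: o_1 = (0.0000, 0.0000, 1.0000)
after link 2: o_2 = (0.0000, 2.0000, 3.0000)

0.000 2.000 3.000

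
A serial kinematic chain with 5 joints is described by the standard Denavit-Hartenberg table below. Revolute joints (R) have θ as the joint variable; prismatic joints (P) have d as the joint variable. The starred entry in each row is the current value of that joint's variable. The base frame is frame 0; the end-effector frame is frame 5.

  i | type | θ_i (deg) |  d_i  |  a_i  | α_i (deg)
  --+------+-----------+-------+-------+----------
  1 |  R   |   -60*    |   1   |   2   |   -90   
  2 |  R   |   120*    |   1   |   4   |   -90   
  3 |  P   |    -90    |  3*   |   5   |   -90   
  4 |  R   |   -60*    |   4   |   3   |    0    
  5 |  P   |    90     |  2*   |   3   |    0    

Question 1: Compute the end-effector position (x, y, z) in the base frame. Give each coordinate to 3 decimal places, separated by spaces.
5.471 10.721 -5.611

after link 1: o_1 = (1.0000, -1.7321, 1.0000)
after link 2: o_2 = (0.8660, 0.5000, -2.4641)
after link 3: o_3 = (3.8971, 5.2500, -0.9641)
after link 4: o_4 = (3.0712, 9.6806, -3.1292)
after link 5: o_5 = (5.4707, 10.7207, -5.6112)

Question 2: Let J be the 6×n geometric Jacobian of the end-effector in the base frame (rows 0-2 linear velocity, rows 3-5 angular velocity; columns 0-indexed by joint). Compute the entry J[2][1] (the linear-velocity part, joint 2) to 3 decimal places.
8.549

axis z_1 = (0.8660,0.5000,0.0000); lever o_n−o_1 = (4.4707,12.4527,-6.6112)
cross product → J_v[:, 1] = (-3.3056,5.7255,8.5490)
J_ω[:, 1] = z_1
entry J[2][1] = 8.5490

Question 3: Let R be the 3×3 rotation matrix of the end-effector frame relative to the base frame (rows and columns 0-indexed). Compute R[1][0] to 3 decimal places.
End-effector x-axis (col 0 of R) = (0.9665,0.0580,-0.2500)
R[1][0] = 0.0580

0.058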